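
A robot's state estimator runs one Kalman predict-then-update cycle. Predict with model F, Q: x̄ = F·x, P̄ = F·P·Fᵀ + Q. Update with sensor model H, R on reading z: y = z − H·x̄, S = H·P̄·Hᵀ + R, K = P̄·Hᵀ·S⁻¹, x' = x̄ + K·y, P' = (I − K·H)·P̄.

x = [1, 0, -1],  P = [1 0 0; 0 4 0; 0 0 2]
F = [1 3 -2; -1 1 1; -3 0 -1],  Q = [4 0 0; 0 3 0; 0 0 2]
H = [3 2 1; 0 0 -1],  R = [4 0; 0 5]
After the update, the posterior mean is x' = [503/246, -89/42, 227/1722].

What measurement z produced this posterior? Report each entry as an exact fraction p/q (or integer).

x̄ = F·x = [3, -2, -2]
P̄ = F·P·Fᵀ + Q = [49 7 1; 7 10 1; 1 1 13]
S = H·P̄·Hᵀ + R = [592 -18; -18 18]
K = P̄·Hᵀ·S⁻¹ = [23/82 83/369; 1/14 1/63; 5/574 -1843/2583]
x' − x̄ = [-235/246, -5/42, 3671/1722] = K·y
y = (KᵀK)⁻¹·Kᵀ·(x' − x̄) = [-1, -3]
z = y + H·x̄ = [-1, -3] + [3, 2] = [2, -1]

z = [2, -1]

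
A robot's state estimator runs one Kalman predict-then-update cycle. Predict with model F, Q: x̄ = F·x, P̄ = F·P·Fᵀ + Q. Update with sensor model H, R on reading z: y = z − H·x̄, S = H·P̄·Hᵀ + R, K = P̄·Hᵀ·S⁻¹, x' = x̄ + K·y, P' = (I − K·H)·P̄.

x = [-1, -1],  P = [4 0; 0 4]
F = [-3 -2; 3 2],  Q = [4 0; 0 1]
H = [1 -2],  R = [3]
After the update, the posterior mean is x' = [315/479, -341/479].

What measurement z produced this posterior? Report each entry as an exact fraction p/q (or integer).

z = [2]

x̄ = F·x = [5, -5]
P̄ = F·P·Fᵀ + Q = [56 -52; -52 53]
S = H·P̄·Hᵀ + R = [479]
K = P̄·Hᵀ·S⁻¹ = [160/479; -158/479]
x' − x̄ = [-2080/479, 2054/479] = K·y
y = (KᵀK)⁻¹·Kᵀ·(x' − x̄) = [-13]
z = y + H·x̄ = [-13] + [15] = [2]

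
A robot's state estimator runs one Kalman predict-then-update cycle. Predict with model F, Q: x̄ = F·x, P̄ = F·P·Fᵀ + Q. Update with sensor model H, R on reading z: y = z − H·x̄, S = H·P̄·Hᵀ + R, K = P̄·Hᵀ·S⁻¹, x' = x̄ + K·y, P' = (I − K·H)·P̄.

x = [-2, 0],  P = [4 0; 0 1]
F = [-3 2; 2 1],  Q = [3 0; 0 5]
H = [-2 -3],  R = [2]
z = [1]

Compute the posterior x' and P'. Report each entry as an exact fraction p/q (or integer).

x' = [157/27, -227/54]
P' = [1061/27 -704/27; -704/27 473/27]

x̄ = F·x = [6, -4]
P̄ = F·P·Fᵀ + Q = [43 -22; -22 22]
y = z − H·x̄ = [1]
S = H·P̄·Hᵀ + R = [108]
K = P̄·Hᵀ·S⁻¹ = [-5/27; -11/54]
x' = x̄ + K·y = [157/27, -227/54]
P' = (I − K·H)·P̄ = [1061/27 -704/27; -704/27 473/27]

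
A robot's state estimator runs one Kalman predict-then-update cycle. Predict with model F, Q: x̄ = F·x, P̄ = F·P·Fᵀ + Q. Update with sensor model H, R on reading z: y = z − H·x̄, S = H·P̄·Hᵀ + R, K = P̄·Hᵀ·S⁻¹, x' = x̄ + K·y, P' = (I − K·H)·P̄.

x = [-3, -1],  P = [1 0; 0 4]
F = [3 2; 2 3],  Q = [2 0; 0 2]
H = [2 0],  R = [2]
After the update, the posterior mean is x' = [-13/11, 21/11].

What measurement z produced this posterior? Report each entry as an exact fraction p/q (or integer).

x̄ = F·x = [-11, -9]
P̄ = F·P·Fᵀ + Q = [27 30; 30 42]
S = H·P̄·Hᵀ + R = [110]
K = P̄·Hᵀ·S⁻¹ = [27/55; 6/11]
x' − x̄ = [108/11, 120/11] = K·y
y = (KᵀK)⁻¹·Kᵀ·(x' − x̄) = [20]
z = y + H·x̄ = [20] + [-22] = [-2]

z = [-2]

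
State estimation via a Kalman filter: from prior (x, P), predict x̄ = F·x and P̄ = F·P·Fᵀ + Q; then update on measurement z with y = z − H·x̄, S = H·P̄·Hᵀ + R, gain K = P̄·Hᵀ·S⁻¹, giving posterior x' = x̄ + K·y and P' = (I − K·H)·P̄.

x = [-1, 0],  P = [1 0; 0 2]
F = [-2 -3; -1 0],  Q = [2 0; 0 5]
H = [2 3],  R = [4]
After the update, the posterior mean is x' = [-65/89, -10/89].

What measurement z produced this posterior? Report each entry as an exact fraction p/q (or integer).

z = [-2]

x̄ = F·x = [2, 1]
P̄ = F·P·Fᵀ + Q = [24 2; 2 6]
S = H·P̄·Hᵀ + R = [178]
K = P̄·Hᵀ·S⁻¹ = [27/89; 11/89]
x' − x̄ = [-243/89, -99/89] = K·y
y = (KᵀK)⁻¹·Kᵀ·(x' − x̄) = [-9]
z = y + H·x̄ = [-9] + [7] = [-2]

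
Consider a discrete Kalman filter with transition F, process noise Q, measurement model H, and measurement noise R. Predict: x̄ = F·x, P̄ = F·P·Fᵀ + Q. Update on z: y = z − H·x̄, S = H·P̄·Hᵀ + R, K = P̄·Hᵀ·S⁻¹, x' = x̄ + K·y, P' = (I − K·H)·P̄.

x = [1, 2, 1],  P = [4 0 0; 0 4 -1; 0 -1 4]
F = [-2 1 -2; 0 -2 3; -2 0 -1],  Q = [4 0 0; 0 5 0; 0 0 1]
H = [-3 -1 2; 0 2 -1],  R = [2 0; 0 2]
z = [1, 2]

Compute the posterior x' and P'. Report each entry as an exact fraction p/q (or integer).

x̄ = F·x = [-2, -1, -3]
P̄ = F·P·Fᵀ + Q = [44 -39 25; -39 69 -14; 25 -14 21]
y = z − H·x̄ = [0, 1]
S = H·P̄·Hᵀ + R = [73 59; 59 355]
K = P̄·Hᵀ·S⁻¹ = [-4594/11217 -2491/11217; -934/11217 4958/11217; -1927/11217 -1228/11217]
x' = x̄ + K·y = [-24925/11217, -6259/11217, -34879/11217]
P' = (I − K·H)·P̄ = [39433/11217 33049/11217 71080/11217; 33049/11217 39037/11217 68158/11217; 71080/11217 68158/11217 138772/11217]

x' = [-24925/11217, -6259/11217, -34879/11217]
P' = [39433/11217 33049/11217 71080/11217; 33049/11217 39037/11217 68158/11217; 71080/11217 68158/11217 138772/11217]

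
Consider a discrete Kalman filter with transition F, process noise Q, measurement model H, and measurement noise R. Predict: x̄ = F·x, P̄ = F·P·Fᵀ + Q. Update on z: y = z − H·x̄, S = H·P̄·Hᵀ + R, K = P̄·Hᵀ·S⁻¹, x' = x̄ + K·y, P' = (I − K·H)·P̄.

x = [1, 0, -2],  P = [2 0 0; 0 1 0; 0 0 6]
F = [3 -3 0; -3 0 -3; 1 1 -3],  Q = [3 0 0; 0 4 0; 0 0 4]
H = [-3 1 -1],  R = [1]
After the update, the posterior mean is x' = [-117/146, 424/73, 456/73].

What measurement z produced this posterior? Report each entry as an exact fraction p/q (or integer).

z = [2]

x̄ = F·x = [3, 3, 7]
P̄ = F·P·Fᵀ + Q = [30 -18 3; -18 76 48; 3 48 61]
S = H·P̄·Hᵀ + R = [438]
K = P̄·Hᵀ·S⁻¹ = [-37/146; 41/219; -11/219]
x' − x̄ = [-555/146, 205/73, -55/73] = K·y
y = (KᵀK)⁻¹·Kᵀ·(x' − x̄) = [15]
z = y + H·x̄ = [15] + [-13] = [2]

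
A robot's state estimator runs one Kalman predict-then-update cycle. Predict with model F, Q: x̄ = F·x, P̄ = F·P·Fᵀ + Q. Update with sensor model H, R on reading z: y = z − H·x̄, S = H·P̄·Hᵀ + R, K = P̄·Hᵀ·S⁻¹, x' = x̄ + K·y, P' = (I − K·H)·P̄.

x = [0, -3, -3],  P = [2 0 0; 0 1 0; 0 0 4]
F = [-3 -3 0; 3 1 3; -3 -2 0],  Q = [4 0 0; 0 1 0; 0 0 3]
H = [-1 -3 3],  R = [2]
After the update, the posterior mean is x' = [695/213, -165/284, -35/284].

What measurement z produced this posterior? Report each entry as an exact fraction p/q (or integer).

z = [-2]

x̄ = F·x = [9, -12, 6]
P̄ = F·P·Fᵀ + Q = [31 -21 24; -21 56 -20; 24 -20 25]
S = H·P̄·Hᵀ + R = [852]
K = P̄·Hᵀ·S⁻¹ = [26/213; -69/284; 37/284]
x' − x̄ = [-1222/213, 3243/284, -1739/284] = K·y
y = (KᵀK)⁻¹·Kᵀ·(x' − x̄) = [-47]
z = y + H·x̄ = [-47] + [45] = [-2]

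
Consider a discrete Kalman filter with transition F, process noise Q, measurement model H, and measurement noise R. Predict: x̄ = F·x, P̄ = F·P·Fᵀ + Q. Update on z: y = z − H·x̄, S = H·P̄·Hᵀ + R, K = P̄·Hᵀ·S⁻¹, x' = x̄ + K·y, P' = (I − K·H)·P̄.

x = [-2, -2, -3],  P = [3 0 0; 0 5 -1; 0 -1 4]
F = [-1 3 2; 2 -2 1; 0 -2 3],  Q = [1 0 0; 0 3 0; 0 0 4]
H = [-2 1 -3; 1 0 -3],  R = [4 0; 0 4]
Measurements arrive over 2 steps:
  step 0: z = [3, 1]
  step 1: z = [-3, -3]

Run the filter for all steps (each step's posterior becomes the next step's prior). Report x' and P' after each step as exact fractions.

step 0: x' = [-874354/364709, -1778296/364709, -402453/364709], P' = [637549/364709 1113727/364709 90519/364709; 1113727/364709 3827885/364709 486169/364709; 90519/364709 486169/364709 150457/364709]
step 1: x' = [-16299527162/17607826577, -41670251034/17607826577, 12868249011/17607826577], P' = [38726669515/35215653154 36043992781/35215653154 -759489315/35215653154; 36043992781/35215653154 146062751467/35215653154 17910899459/35215653154; -759489315/35215653154 17910899459/35215653154 10733407715/35215653154]

step 0: x̄ = F·x = [-10, -3, -5]
step 0: P̄ = F·P·Fᵀ + Q = [53 -27 -11; -27 43 40; -11 40 72]
step 0: y = z − H·x̄ = [-29, -4]
step 0: S = H·P̄·Hᵀ + R = [643 362; 362 771]
step 0: K = P̄·Hᵀ·S⁻¹ = [-108232/364709 91498/364709; 35481/364709 -86195/364709; -36560/364709 -90213/364709]
step 0: x' = x̄ + K·y = [-874354/364709, -1778296/364709, -402453/364709]
step 0: P' = (I − K·H)·P̄ = [637549/364709 1113727/364709 90519/364709; 1113727/364709 3827885/364709 486169/364709; 90519/364709 486169/364709 150457/364709]
step 1: x̄ = F·x = [-5265440/364709, 1405431/364709, 2349233/364709]
step 1: P̄ = F·P·Fᵀ + Q = [34844641/364709 -15246290/364709 -17677826/364709; -15246290/364709 8613904/364709 7961765/364709; -17677826/364709 7961765/364709 12290461/364709]
step 1: y = z − H·x̄ = [-5982739/364709, 11219012/364709]
step 1: S = H·P̄·Hᵀ + R = [61146111/364709 -51240196/364709; -51240196/364709 252984582/364709]
step 1: K = P̄·Hᵀ·S⁻¹ = [-4891359788/17607826577 10251284365/35215653154; 2530258441/17607826577 -4422176399/35215653154; -1596293132/17607826577 -8239928115/35215653154]
step 1: x' = x̄ + K·y = [-16299527162/17607826577, -41670251034/17607826577, 12868249011/17607826577]
step 1: P' = (I − K·H)·P̄ = [38726669515/35215653154 36043992781/35215653154 -759489315/35215653154; 36043992781/35215653154 146062751467/35215653154 17910899459/35215653154; -759489315/35215653154 17910899459/35215653154 10733407715/35215653154]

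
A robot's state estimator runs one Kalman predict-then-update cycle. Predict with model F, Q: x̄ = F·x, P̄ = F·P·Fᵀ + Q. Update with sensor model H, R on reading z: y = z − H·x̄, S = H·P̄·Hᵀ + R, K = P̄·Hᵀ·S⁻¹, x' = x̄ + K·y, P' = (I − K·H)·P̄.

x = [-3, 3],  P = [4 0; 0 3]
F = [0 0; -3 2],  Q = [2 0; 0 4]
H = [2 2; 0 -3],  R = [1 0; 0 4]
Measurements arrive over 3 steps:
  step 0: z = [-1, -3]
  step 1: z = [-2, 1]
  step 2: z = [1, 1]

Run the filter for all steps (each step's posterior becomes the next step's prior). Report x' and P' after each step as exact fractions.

step 0: x̄ = F·x = [0, 15]
step 0: P̄ = F·P·Fᵀ + Q = [2 0; 0 52]
step 0: y = z − H·x̄ = [-31, 42]
step 0: S = H·P̄·Hᵀ + R = [217 -312; -312 472]
step 0: K = P̄·Hᵀ·S⁻¹ = [236/635 156/635; 52/635 -351/1270]
step 0: x' = x̄ + K·y = [-764/635, 542/635]
step 0: P' = (I − K·H)·P̄ = [326/635 -208/635; -208/635 234/635]
step 1: x̄ = F·x = [0, 3376/635]
step 1: P̄ = F·P·Fᵀ + Q = [2 0; 0 8906/635]
step 1: y = z − H·x̄ = [-8022/635, 10763/635]
step 1: S = H·P̄·Hᵀ + R = [41339/635 -53436/635; -53436/635 82694/635]
step 1: K = P̄·Hᵀ·S⁻¹ = [165388/443371 106872/443371; 35624/443371 -120231/443371]
step 1: x' = x̄ + K·y = [-277920/443371, -130711/443371]
step 1: P' = (I − K·H)·P̄ = [225190/443371 -142496/443371; -142496/443371 160308/443371]
step 2: x̄ = F·x = [0, 572338/443371]
step 2: P̄ = F·P·Fᵀ + Q = [2 0; 0 6151378/443371]
step 2: y = z − H·x̄ = [-701305/443371, 2160385/443371]
step 2: S = H·P̄·Hᵀ + R = [28595851/443371 -36908268/443371; -36908268/443371 57135886/443371]
step 2: K = P̄·Hᵀ·S⁻¹ = [114271772/306322511 73816536/306322511; 24605512/306322511 -83043603/306322511]
step 2: x' = x̄ + K·y = [178930900/306322511, -48136007/306322511]
step 2: P' = (I − K·H)·P̄ = [155557934/306322511 -98422048/306322511; -98422048/306322511 110724804/306322511]

step 0: x' = [-764/635, 542/635], P' = [326/635 -208/635; -208/635 234/635]
step 1: x' = [-277920/443371, -130711/443371], P' = [225190/443371 -142496/443371; -142496/443371 160308/443371]
step 2: x' = [178930900/306322511, -48136007/306322511], P' = [155557934/306322511 -98422048/306322511; -98422048/306322511 110724804/306322511]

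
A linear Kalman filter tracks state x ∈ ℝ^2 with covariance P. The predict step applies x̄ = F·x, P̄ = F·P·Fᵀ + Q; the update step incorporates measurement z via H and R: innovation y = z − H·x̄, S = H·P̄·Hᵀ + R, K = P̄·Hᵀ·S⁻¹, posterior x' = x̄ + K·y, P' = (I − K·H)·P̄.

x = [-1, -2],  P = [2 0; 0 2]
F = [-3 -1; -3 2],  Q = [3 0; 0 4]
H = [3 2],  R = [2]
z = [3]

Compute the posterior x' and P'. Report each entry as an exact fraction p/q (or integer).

x̄ = F·x = [5, -1]
P̄ = F·P·Fᵀ + Q = [23 14; 14 30]
y = z − H·x̄ = [-10]
S = H·P̄·Hᵀ + R = [497]
K = P̄·Hᵀ·S⁻¹ = [97/497; 102/497]
x' = x̄ + K·y = [1515/497, -1517/497]
P' = (I − K·H)·P̄ = [2022/497 -2936/497; -2936/497 4506/497]

x' = [1515/497, -1517/497]
P' = [2022/497 -2936/497; -2936/497 4506/497]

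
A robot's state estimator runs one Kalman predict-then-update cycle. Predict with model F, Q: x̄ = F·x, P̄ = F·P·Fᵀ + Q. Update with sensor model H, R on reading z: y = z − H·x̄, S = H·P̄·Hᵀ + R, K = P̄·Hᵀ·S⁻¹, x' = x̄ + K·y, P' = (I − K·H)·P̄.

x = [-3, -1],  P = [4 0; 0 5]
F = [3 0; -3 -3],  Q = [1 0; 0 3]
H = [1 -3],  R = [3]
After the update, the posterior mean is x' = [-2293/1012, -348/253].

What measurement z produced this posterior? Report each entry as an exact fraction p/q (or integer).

x̄ = F·x = [-9, 12]
P̄ = F·P·Fᵀ + Q = [37 -36; -36 84]
S = H·P̄·Hᵀ + R = [1012]
K = P̄·Hᵀ·S⁻¹ = [145/1012; -72/253]
x' − x̄ = [6815/1012, -3384/253] = K·y
y = (KᵀK)⁻¹·Kᵀ·(x' − x̄) = [47]
z = y + H·x̄ = [47] + [-45] = [2]

z = [2]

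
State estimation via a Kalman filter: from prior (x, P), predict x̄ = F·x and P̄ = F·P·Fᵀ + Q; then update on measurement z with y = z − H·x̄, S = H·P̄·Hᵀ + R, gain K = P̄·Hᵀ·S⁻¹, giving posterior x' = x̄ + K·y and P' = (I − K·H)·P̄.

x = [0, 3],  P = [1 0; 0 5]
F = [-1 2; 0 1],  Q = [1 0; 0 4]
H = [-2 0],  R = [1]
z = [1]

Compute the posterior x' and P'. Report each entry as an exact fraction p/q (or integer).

x' = [-38/89, 7/89]
P' = [22/89 10/89; 10/89 401/89]

x̄ = F·x = [6, 3]
P̄ = F·P·Fᵀ + Q = [22 10; 10 9]
y = z − H·x̄ = [13]
S = H·P̄·Hᵀ + R = [89]
K = P̄·Hᵀ·S⁻¹ = [-44/89; -20/89]
x' = x̄ + K·y = [-38/89, 7/89]
P' = (I − K·H)·P̄ = [22/89 10/89; 10/89 401/89]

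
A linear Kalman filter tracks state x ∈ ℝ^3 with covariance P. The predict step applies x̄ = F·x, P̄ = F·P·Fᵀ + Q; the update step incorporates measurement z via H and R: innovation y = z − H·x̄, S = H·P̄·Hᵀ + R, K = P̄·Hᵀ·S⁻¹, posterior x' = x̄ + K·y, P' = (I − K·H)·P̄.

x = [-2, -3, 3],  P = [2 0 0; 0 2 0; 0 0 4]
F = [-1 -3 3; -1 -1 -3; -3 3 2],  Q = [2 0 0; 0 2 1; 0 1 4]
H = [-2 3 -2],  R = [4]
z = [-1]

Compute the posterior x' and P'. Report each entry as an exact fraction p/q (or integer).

x' = [9076/773, 3406/773, -7047/1546]
P' = [19746/773 3892/773 -13684/773; 3892/773 6474/773 5591/773; -13684/773 5591/773 44551/1546]

x̄ = F·x = [20, -4, 3]
P̄ = F·P·Fᵀ + Q = [58 -28 12; -28 42 -23; 12 -23 56]
y = z − H·x̄ = [57]
S = H·P̄·Hᵀ + R = [1546]
K = P̄·Hᵀ·S⁻¹ = [-112/773; 114/773; -205/1546]
x' = x̄ + K·y = [9076/773, 3406/773, -7047/1546]
P' = (I − K·H)·P̄ = [19746/773 3892/773 -13684/773; 3892/773 6474/773 5591/773; -13684/773 5591/773 44551/1546]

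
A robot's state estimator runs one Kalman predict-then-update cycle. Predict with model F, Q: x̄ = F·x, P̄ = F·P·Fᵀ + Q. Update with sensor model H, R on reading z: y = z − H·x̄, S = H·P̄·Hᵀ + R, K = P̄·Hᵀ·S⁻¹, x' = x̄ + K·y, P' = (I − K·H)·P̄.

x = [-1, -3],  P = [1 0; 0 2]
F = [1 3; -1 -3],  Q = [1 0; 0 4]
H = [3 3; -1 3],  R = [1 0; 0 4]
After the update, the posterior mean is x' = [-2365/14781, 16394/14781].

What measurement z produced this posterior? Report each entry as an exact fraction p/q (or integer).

z = [3, 3]

x̄ = F·x = [-10, 10]
P̄ = F·P·Fᵀ + Q = [20 -19; -19 23]
S = H·P̄·Hᵀ + R = [46 33; 33 345]
K = P̄·Hᵀ·S⁻¹ = [1192/4927 -3641/14781; 412/4927 3652/14781]
x' − x̄ = [145445/14781, -131416/14781] = K·y
y = (KᵀK)⁻¹·Kᵀ·(x' − x̄) = [3, -37]
z = y + H·x̄ = [3, -37] + [0, 40] = [3, 3]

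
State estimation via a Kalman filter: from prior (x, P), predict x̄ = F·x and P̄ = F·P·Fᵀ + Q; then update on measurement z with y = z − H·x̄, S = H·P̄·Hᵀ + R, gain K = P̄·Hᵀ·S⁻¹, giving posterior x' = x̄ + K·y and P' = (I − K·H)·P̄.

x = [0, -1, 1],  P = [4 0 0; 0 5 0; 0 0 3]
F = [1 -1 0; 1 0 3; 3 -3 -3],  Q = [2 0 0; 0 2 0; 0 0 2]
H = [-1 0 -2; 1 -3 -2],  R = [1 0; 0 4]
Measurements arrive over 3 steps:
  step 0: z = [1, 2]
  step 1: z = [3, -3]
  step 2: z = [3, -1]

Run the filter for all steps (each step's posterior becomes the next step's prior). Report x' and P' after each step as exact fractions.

step 0: x̄ = F·x = [1, 3, 0]
step 0: P̄ = F·P·Fᵀ + Q = [11 4 27; 4 33 -15; 27 -15 110]
step 0: y = z − H·x̄ = [2, 10]
step 0: S = H·P̄·Hᵀ + R = [560 351; 351 440]
step 0: K = P̄·Hᵀ·S⁻¹ = [-9295/123199 -7985/123199; 2015/7247 -2678/7247; -56732/123199 3817/123199]
step 0: x' = x̄ + K·y = [24759/123199, -1009/7247, -75294/123199]
step 0: P' = (I − K·H)·P̄ = [311839/123199 12673/7247 -151272/123199; 12673/7247 12691/7247 -7344/7247; -151272/123199 -7344/7247 104002/123199]
step 1: x̄ = F·x = [41912/123199, -201123/123199, 351618/123199]
step 1: P̄ = F·P·Fᵀ + Q = [343102/123199 17126/123199 369384/123199; 17126/123199 586623/123199 -430824/123199; 369384/123199 -430824/123199 2528384/123199]
step 1: y = z − H·x̄ = [1114745/123199, -311642/123199]
step 1: S = H·P̄·Hᵀ + R = [12057373/123199 7236868/123199; 7236868/123199 9478861/123199]
step 1: K = P̄·Hᵀ·S⁻¹ = [-56978522/502584471 19798652/502584471; 116733698/502584471 -135840269/502584471; -72687848/167528157 -4505920/167528157]
step 1: x' = x̄ + K·y = [-394664678/502584471, 579392225/502584471, -168169106/167528157]
step 1: P' = (I − K·H)·P̄ = [971154410/502584471 602045230/502584471 -152362648/167528157; 602045230/502584471 621395078/502584471 -119796488/167528157; -152362648/167528157 -119796488/167528157 37508416/55842719]
step 2: x̄ = F·x = [-974056903/502584471, -1908186632/502584471, -16191365/5776833]
step 2: P̄ = F·P·Fᵀ + Q = [1393627970/502584471 76013740/502584471 16764052/5776833; 76013740/502584471 2271977384/502584471 -16538812/5776833; 16764052/5776833 -16538812/5776833 35624730/1925611]
step 2: y = z − H·x̄ = [-2283601000/502584471, -8070384974/502584471]
step 2: S = H·P̄·Hᵀ + R = [44922320657/502584471 27393371506/502584471; 27393371506/502584471 37487488166/502584471]
step 2: K = P̄·Hᵀ·S⁻¹ = [-113032687100/928827108103 39203408891/928827108103; 209743748936/928827108103 -248959654418/928827108103; -398525338460/928827108103 -26450047322/928827108103]
step 2: x' = x̄ + K·y = [-1916086860333/928827108103, -481802096484/928827108103, -367811252047/928827108103]
step 2: P' = (I − K·H)·P̄ = [1742717994668/928827108103 1071863222224/928827108103 -814842653784/928827108103; 1071863222224/928827108103 1116436270352/928827108103 -640803485580/928827108103; -814842653784/928827108103 -640803485580/928827108103 606683996122/928827108103]

step 0: x' = [24759/123199, -1009/7247, -75294/123199], P' = [311839/123199 12673/7247 -151272/123199; 12673/7247 12691/7247 -7344/7247; -151272/123199 -7344/7247 104002/123199]
step 1: x' = [-394664678/502584471, 579392225/502584471, -168169106/167528157], P' = [971154410/502584471 602045230/502584471 -152362648/167528157; 602045230/502584471 621395078/502584471 -119796488/167528157; -152362648/167528157 -119796488/167528157 37508416/55842719]
step 2: x' = [-1916086860333/928827108103, -481802096484/928827108103, -367811252047/928827108103], P' = [1742717994668/928827108103 1071863222224/928827108103 -814842653784/928827108103; 1071863222224/928827108103 1116436270352/928827108103 -640803485580/928827108103; -814842653784/928827108103 -640803485580/928827108103 606683996122/928827108103]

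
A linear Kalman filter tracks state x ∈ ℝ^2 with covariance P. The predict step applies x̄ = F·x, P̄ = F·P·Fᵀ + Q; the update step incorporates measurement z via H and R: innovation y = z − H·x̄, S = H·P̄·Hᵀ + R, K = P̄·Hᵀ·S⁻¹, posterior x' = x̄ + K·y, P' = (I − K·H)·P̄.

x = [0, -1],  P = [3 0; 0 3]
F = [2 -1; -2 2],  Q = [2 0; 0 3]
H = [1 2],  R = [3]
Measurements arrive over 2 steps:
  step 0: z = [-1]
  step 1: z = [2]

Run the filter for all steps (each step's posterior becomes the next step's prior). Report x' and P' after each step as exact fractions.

step 0: x̄ = F·x = [1, -2]
step 0: P̄ = F·P·Fᵀ + Q = [17 -18; -18 27]
step 0: y = z − H·x̄ = [2]
step 0: S = H·P̄·Hᵀ + R = [56]
step 0: K = P̄·Hᵀ·S⁻¹ = [-19/56; 9/14]
step 0: x' = x̄ + K·y = [9/28, -5/7]
step 0: P' = (I − K·H)·P̄ = [591/56 -81/14; -81/14 27/7]
step 1: x̄ = F·x = [19/14, -29/14]
step 1: P̄ = F·P·Fᵀ + Q = [997/14 -1185/14; -1185/14 1497/14]
step 1: y = z − H·x̄ = [67/14]
step 1: S = H·P̄·Hᵀ + R = [2287/14]
step 1: K = P̄·Hᵀ·S⁻¹ = [-1373/2287; 1809/2287]
step 1: x' = x̄ + K·y = [-3467/2287, 3920/2287]
step 1: P' = (I − K·H)·P̄ = [28215/2287 -16167/2287; -16167/2287 10797/2287]

step 0: x' = [9/28, -5/7], P' = [591/56 -81/14; -81/14 27/7]
step 1: x' = [-3467/2287, 3920/2287], P' = [28215/2287 -16167/2287; -16167/2287 10797/2287]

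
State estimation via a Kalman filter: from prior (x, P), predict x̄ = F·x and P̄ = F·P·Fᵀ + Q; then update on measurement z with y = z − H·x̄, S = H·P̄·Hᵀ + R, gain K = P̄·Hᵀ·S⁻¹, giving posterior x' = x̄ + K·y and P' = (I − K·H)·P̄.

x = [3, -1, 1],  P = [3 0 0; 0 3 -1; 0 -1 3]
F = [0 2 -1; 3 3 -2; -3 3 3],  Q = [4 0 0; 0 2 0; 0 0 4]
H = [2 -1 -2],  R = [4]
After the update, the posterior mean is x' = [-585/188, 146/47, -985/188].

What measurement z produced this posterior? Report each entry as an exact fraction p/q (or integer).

x̄ = F·x = [-3, 4, -9]
P̄ = F·P·Fᵀ + Q = [23 31 6; 31 80 -21; 6 -21 67]
S = H·P̄·Hᵀ + R = [188]
K = P̄·Hᵀ·S⁻¹ = [3/188; 6/47; -101/188]
x' − x̄ = [-21/188, -42/47, 707/188] = K·y
y = (KᵀK)⁻¹·Kᵀ·(x' − x̄) = [-7]
z = y + H·x̄ = [-7] + [8] = [1]

z = [1]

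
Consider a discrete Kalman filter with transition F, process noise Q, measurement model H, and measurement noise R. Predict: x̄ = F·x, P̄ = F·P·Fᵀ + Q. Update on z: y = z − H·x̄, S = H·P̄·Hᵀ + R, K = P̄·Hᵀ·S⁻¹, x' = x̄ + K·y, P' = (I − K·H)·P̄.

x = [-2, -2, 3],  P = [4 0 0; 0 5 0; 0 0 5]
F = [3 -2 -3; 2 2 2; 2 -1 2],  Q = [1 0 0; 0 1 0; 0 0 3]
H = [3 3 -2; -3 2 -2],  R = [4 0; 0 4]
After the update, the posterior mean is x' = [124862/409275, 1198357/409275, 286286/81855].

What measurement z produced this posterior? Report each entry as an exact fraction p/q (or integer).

z = [3, -2]

x̄ = F·x = [-11, -2, 4]
P̄ = F·P·Fᵀ + Q = [102 -26 4; -26 57 26; 4 26 44]
S = H·P̄·Hᵀ + R = [783 -582; -582 1478]
K = P̄·Hᵀ·S⁻¹ = [56074/409275 -26423/136425; 71039/409275 22247/136425; -2498/81855 -1214/27285]
x' − x̄ = [4626887/409275, 2016907/409275, -41134/81855] = K·y
y = (KᵀK)⁻¹·Kᵀ·(x' − x̄) = [50, -23]
z = y + H·x̄ = [50, -23] + [-47, 21] = [3, -2]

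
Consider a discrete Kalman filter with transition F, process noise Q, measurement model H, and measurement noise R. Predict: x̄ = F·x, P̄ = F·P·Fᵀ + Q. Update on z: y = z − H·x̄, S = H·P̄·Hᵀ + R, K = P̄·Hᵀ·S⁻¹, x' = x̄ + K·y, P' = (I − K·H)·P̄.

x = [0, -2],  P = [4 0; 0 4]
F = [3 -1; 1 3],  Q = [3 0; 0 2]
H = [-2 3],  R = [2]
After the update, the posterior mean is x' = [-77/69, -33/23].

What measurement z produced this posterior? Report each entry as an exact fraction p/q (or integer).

x̄ = F·x = [2, -6]
P̄ = F·P·Fᵀ + Q = [43 0; 0 42]
S = H·P̄·Hᵀ + R = [552]
K = P̄·Hᵀ·S⁻¹ = [-43/276; 21/92]
x' − x̄ = [-215/69, 105/23] = K·y
y = (KᵀK)⁻¹·Kᵀ·(x' − x̄) = [20]
z = y + H·x̄ = [20] + [-22] = [-2]

z = [-2]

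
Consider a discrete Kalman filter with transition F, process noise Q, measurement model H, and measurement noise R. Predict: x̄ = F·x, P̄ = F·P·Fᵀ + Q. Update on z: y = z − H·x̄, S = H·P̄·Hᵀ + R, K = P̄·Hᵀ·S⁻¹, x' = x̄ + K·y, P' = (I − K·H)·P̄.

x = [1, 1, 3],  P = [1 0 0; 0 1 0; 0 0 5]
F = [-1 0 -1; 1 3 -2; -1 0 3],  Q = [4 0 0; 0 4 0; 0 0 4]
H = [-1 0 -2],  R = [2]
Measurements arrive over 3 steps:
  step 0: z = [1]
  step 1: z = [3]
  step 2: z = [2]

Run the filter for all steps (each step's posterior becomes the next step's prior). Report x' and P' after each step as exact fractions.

step 0: x̄ = F·x = [-4, -2, 8]
step 0: P̄ = F·P·Fᵀ + Q = [10 9 -14; 9 34 -31; -14 -31 50]
step 0: y = z − H·x̄ = [13]
step 0: S = H·P̄·Hᵀ + R = [156]
step 0: K = P̄·Hᵀ·S⁻¹ = [3/26; 53/156; -43/78]
step 0: x' = x̄ + K·y = [-5/2, 29/12, 5/6]
step 0: P' = (I − K·H)·P̄ = [103/13 75/26 -53/13; 75/26 2495/156 -139/78; -53/13 -139/78 101/39]
step 1: x̄ = F·x = [5/3, 37/12, 5]
step 1: P̄ = F·P·Fᵀ + Q = [248/39 -395/39 108/13; -395/39 34511/156 -891/13; 108/13 -891/13 776/13]
step 1: y = z − H·x̄ = [44/3]
step 1: S = H·P̄·Hᵀ + R = [10934/39]
step 1: K = P̄·Hᵀ·S⁻¹ = [-64/781; 5741/10934; -2490/5467]
step 1: x' = x̄ + K·y = [33/71, 21439/1988, -835/497]
step 1: P' = (I − K·H)·P̄ = [3496/781 1511/781 -1684/781; 1511/781 3147525/21868 -8159/5467; -1684/781 -8159/5467 8384/5467]
step 2: x̄ = F·x = [604/497, 71921/1988, -2736/497]
step 2: P̄ = F·P·Fᵀ + Q = [31148/5467 -26746/5467 22896/5467; -26746/5467 29481317/21868 -238878/5467; 22896/5467 -238878/5467 192524/5467]
step 2: y = z − H·x̄ = [-3874/497]
step 2: S = H·P̄·Hᵀ + R = [903762/5467]
step 2: K = P̄·Hᵀ·S⁻¹ = [-38470/451881; 252251/451881; -203972/451881]
step 2: x' = x̄ + K·y = [849032/451881, 57526865/1807524, -897704/451881]
step 2: P' = (I − K·H)·P̄ = [2033164/451881 1339342/451881 -978112/451881; 1339342/451881 2343699007/1807524 -921922/451881; -978112/451881 -921922/451881 693028/451881]

step 0: x' = [-5/2, 29/12, 5/6], P' = [103/13 75/26 -53/13; 75/26 2495/156 -139/78; -53/13 -139/78 101/39]
step 1: x' = [33/71, 21439/1988, -835/497], P' = [3496/781 1511/781 -1684/781; 1511/781 3147525/21868 -8159/5467; -1684/781 -8159/5467 8384/5467]
step 2: x' = [849032/451881, 57526865/1807524, -897704/451881], P' = [2033164/451881 1339342/451881 -978112/451881; 1339342/451881 2343699007/1807524 -921922/451881; -978112/451881 -921922/451881 693028/451881]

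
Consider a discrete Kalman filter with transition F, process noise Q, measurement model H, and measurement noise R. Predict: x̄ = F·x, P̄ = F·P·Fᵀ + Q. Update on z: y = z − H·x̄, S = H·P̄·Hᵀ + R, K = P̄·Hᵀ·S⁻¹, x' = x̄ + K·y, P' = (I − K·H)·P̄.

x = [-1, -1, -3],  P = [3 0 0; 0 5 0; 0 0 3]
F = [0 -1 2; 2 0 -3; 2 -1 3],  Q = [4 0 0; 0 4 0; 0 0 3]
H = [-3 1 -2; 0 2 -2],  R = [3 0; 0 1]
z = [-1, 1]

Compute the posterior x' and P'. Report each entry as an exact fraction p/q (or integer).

x̄ = F·x = [-5, 7, -10]
P̄ = F·P·Fᵀ + Q = [21 -18 23; -18 43 -15; 23 -15 47]
y = z − H·x̄ = [-43, -33]
S = H·P̄·Hᵀ + R = [867 610; 610 481]
K = P̄·Hᵀ·S⁻¹ = [-11067/44927 6376/44927; -9673/44927 23102/44927; -9978/44927 1072/44927]
x' = x̄ + K·y = [40838/44927, -31938/44927, -55592/44927]
P' = (I − K·H)·P̄ = [60790/44927 -142793/44927 -145981/44927; -142793/44927 480500/44927 468949/44927; -145981/44927 468949/44927 468413/44927]

x' = [40838/44927, -31938/44927, -55592/44927]
P' = [60790/44927 -142793/44927 -145981/44927; -142793/44927 480500/44927 468949/44927; -145981/44927 468949/44927 468413/44927]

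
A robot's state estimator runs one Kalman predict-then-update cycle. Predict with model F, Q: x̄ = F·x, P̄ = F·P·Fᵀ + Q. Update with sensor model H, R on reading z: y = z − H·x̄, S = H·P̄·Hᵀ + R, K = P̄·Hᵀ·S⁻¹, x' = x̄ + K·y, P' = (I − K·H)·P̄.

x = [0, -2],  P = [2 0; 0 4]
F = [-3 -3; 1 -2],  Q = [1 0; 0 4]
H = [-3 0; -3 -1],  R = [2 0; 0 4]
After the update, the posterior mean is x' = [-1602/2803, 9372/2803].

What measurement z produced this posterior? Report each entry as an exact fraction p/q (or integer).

x̄ = F·x = [6, 4]
P̄ = F·P·Fᵀ + Q = [55 18; 18 22]
S = H·P̄·Hᵀ + R = [497 549; 549 629]
K = P̄·Hᵀ·S⁻¹ = [-1659/5606 -183/5606; 3879/5606 -4063/5606]
x' − x̄ = [-18420/2803, -1840/2803] = K·y
y = (KᵀK)⁻¹·Kᵀ·(x' − x̄) = [20, 20]
z = y + H·x̄ = [20, 20] + [-18, -22] = [2, -2]

z = [2, -2]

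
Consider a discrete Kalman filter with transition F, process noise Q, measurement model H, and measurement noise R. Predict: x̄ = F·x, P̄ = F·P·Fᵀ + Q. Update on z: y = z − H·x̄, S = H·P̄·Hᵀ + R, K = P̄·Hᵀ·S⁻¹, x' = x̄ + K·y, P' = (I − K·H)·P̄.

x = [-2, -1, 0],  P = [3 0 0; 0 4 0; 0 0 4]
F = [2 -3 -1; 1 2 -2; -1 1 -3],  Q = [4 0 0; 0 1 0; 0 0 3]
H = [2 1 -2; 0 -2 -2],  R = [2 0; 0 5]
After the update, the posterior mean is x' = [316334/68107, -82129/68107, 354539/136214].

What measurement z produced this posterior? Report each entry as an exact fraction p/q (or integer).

z = [3, -3]

x̄ = F·x = [-1, -4, 1]
P̄ = F·P·Fᵀ + Q = [56 -10 -6; -10 36 29; -6 29 46]
S = H·P̄·Hᵀ + R = [338 234; 234 565]
K = P̄·Hᵀ·S⁻¹ = [28461/68107 -610/5239; 3345/68107 -1312/5239; -7275/136214 -1275/5239]
x' − x̄ = [384441/68107, 190299/68107, 218325/136214] = K·y
y = (KᵀK)⁻¹·Kᵀ·(x' − x̄) = [11, -9]
z = y + H·x̄ = [11, -9] + [-8, 6] = [3, -3]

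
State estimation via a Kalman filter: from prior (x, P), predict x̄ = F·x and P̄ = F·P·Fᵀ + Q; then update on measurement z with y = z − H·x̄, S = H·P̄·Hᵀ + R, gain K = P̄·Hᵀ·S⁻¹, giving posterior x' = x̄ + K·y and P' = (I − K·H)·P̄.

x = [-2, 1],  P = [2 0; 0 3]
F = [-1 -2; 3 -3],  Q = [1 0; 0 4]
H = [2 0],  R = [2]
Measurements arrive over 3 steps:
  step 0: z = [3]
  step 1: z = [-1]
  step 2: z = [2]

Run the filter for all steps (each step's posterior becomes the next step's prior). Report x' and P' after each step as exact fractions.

step 0: x' = [45/31, -243/31], P' = [15/31 12/31; 12/31 1231/31]
step 1: x' = [-4577/10067, 65433/10067], P' = [5018/10067 7305/10067; 7305/10067 169004/10067]
step 2: x' = [1314353/1450709, -3798330/1450709], P' = [720321/1450709 977055/1450709; 977055/1450709 22895402/1450709]

step 0: x̄ = F·x = [0, -9]
step 0: P̄ = F·P·Fᵀ + Q = [15 12; 12 49]
step 0: y = z − H·x̄ = [3]
step 0: S = H·P̄·Hᵀ + R = [62]
step 0: K = P̄·Hᵀ·S⁻¹ = [15/31; 12/31]
step 0: x' = x̄ + K·y = [45/31, -243/31]
step 0: P' = (I − K·H)·P̄ = [15/31 12/31; 12/31 1231/31]
step 1: x̄ = F·x = [441/31, 864/31]
step 1: P̄ = F·P·Fᵀ + Q = [5018/31 7305/31; 7305/31 11122/31]
step 1: y = z − H·x̄ = [-913/31]
step 1: S = H·P̄·Hᵀ + R = [20134/31]
step 1: K = P̄·Hᵀ·S⁻¹ = [5018/10067; 7305/10067]
step 1: x' = x̄ + K·y = [-4577/10067, 65433/10067]
step 1: P' = (I − K·H)·P̄ = [5018/10067 7305/10067; 7305/10067 169004/10067]
step 2: x̄ = F·x = [-126289/10067, -210030/10067]
step 2: P̄ = F·P·Fᵀ + Q = [720321/10067 977055/10067; 977055/10067 1474976/10067]
step 2: y = z − H·x̄ = [272712/10067]
step 2: S = H·P̄·Hᵀ + R = [2901418/10067]
step 2: K = P̄·Hᵀ·S⁻¹ = [720321/1450709; 977055/1450709]
step 2: x' = x̄ + K·y = [1314353/1450709, -3798330/1450709]
step 2: P' = (I − K·H)·P̄ = [720321/1450709 977055/1450709; 977055/1450709 22895402/1450709]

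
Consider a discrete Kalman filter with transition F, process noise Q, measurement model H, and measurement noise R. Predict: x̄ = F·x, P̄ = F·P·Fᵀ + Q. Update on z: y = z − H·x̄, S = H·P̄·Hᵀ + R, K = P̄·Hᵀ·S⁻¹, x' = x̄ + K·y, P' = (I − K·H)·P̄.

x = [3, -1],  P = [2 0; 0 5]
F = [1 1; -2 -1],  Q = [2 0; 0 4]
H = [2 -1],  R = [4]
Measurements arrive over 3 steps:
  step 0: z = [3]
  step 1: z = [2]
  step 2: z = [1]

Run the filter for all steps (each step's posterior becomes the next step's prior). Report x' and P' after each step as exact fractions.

step 0: x' = [8/31, -85/31], P' = [36/31 36/31; 36/31 356/93]
step 1: x' = [148/751, -921/751], P' = [2414/2253 2200/2253; 2200/2253 7784/2253]
step 2: x' = [2512/24691, -15284/24691], P' = [26438/24691 24166/24691; 24166/24691 85170/24691]

step 0: x̄ = F·x = [2, -5]
step 0: P̄ = F·P·Fᵀ + Q = [9 -9; -9 17]
step 0: y = z − H·x̄ = [-6]
step 0: S = H·P̄·Hᵀ + R = [93]
step 0: K = P̄·Hᵀ·S⁻¹ = [9/31; -35/93]
step 0: x' = x̄ + K·y = [8/31, -85/31]
step 0: P' = (I − K·H)·P̄ = [36/31 36/31; 36/31 356/93]
step 1: x̄ = F·x = [-77/31, 69/31]
step 1: P̄ = F·P·Fᵀ + Q = [866/93 -896/93; -896/93 1592/93]
step 1: y = z − H·x̄ = [285/31]
step 1: S = H·P̄·Hᵀ + R = [3004/31]
step 1: K = P̄·Hᵀ·S⁻¹ = [219/751; -282/751]
step 1: x' = x̄ + K·y = [148/751, -921/751]
step 1: P' = (I − K·H)·P̄ = [2414/2253 2200/2253; 2200/2253 7784/2253]
step 2: x̄ = F·x = [-773/751, 625/751]
step 2: P̄ = F·P·Fᵀ + Q = [6368/751 -6404/751; -6404/751 35252/2253]
step 2: y = z − H·x̄ = [2922/751]
step 2: S = H·P̄·Hᵀ + R = [197528/2253]
step 2: K = P̄·Hᵀ·S⁻¹ = [14355/49382; -18419/49382]
step 2: x' = x̄ + K·y = [2512/24691, -15284/24691]
step 2: P' = (I − K·H)·P̄ = [26438/24691 24166/24691; 24166/24691 85170/24691]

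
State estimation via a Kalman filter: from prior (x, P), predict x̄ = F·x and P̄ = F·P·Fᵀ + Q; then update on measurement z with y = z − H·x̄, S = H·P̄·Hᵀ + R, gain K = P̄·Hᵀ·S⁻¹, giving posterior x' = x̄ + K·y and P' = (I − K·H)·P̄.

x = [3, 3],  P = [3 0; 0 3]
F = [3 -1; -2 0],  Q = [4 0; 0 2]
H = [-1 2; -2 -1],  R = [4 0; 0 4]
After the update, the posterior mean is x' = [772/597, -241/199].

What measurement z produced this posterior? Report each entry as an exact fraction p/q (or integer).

z = [-3, -2]

x̄ = F·x = [6, -6]
P̄ = F·P·Fᵀ + Q = [34 -18; -18 14]
S = H·P̄·Hᵀ + R = [166 94; 94 82]
K = P̄·Hᵀ·S⁻¹ = [-130/597 -215/597; 71/199 -28/199]
x' − x̄ = [-2810/597, 953/199] = K·y
y = (KᵀK)⁻¹·Kᵀ·(x' − x̄) = [15, 4]
z = y + H·x̄ = [15, 4] + [-18, -6] = [-3, -2]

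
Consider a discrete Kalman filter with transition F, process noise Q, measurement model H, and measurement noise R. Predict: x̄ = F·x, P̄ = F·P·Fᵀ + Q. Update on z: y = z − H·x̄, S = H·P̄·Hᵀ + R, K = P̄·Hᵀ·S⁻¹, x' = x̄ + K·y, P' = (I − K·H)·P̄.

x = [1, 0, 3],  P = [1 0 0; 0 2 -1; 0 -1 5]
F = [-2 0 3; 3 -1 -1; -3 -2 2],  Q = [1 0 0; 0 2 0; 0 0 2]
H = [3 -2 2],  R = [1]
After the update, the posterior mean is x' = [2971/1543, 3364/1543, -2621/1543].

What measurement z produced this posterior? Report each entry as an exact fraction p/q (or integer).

z = [-2]

x̄ = F·x = [7, 0, 3]
P̄ = F·P·Fᵀ + Q = [50 -18 42; -18 16 -15; 42 -15 47]
S = H·P̄·Hᵀ + R = [1543]
K = P̄·Hᵀ·S⁻¹ = [270/1543; -116/1543; 250/1543]
x' − x̄ = [-7830/1543, 3364/1543, -7250/1543] = K·y
y = (KᵀK)⁻¹·Kᵀ·(x' − x̄) = [-29]
z = y + H·x̄ = [-29] + [27] = [-2]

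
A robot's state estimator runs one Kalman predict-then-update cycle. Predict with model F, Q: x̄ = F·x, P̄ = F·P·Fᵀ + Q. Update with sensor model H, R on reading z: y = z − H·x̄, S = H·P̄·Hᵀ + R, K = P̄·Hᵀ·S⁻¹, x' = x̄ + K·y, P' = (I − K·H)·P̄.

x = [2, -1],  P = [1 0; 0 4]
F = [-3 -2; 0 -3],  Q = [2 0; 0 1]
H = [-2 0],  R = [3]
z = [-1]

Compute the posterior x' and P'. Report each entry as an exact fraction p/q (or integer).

x̄ = F·x = [-4, 3]
P̄ = F·P·Fᵀ + Q = [27 24; 24 37]
y = z − H·x̄ = [-9]
S = H·P̄·Hᵀ + R = [111]
K = P̄·Hᵀ·S⁻¹ = [-18/37; -16/37]
x' = x̄ + K·y = [14/37, 255/37]
P' = (I − K·H)·P̄ = [27/37 24/37; 24/37 601/37]

x' = [14/37, 255/37]
P' = [27/37 24/37; 24/37 601/37]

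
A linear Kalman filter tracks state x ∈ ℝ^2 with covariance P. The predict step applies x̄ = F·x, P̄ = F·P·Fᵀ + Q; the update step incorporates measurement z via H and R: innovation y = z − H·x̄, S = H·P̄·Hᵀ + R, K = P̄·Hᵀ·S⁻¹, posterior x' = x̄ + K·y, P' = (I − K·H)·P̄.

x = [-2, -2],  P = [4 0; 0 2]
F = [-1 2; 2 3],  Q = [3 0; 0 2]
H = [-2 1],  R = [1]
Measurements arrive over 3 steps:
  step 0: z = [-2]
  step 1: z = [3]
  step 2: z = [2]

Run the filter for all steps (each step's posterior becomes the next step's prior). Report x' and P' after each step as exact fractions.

step 0: x̄ = F·x = [-2, -10]
step 0: P̄ = F·P·Fᵀ + Q = [15 4; 4 36]
step 0: y = z − H·x̄ = [4]
step 0: S = H·P̄·Hᵀ + R = [81]
step 0: K = P̄·Hᵀ·S⁻¹ = [-26/81; 28/81]
step 0: x' = x̄ + K·y = [-266/81, -698/81]
step 0: P' = (I − K·H)·P̄ = [539/81 1052/81; 1052/81 2132/81]
step 1: x̄ = F·x = [-1130/81, -2626/81]
step 1: P̄ = F·P·Fᵀ + Q = [5102/81 12766/81; 12766/81 34130/81]
step 1: y = z − H·x̄ = [203/27]
step 1: S = H·P̄·Hᵀ + R = [395/9]
step 1: K = P̄·Hᵀ·S⁻¹ = [854/1185; 2866/1185]
step 1: x' = x̄ + K·y = [-30332/3555, -50608/3555]
step 1: P' = (I − K·H)·P̄ = [142886/3555 288334/3555; 288334/3555 585266/3555]
step 2: x̄ = F·x = [-7876/395, -212488/3555]
step 2: P̄ = F·P·Fᵀ + Q = [149031/395 390462/395; 390462/395 9306056/3555]
step 2: y = z − H·x̄ = [15566/711]
step 2: S = H·P̄·Hᵀ + R = [123619/711]
step 2: K = P̄·Hᵀ·S⁻¹ = [166320/123619; 455548/123619]
step 2: x' = x̄ + K·y = [5881964/618095, 12922288/618095]
step 2: P' = (I − K·H)·P̄ = [38672091/618095 78175782/618095; 78175782/618095 158629304/618095]

step 0: x' = [-266/81, -698/81], P' = [539/81 1052/81; 1052/81 2132/81]
step 1: x' = [-30332/3555, -50608/3555], P' = [142886/3555 288334/3555; 288334/3555 585266/3555]
step 2: x' = [5881964/618095, 12922288/618095], P' = [38672091/618095 78175782/618095; 78175782/618095 158629304/618095]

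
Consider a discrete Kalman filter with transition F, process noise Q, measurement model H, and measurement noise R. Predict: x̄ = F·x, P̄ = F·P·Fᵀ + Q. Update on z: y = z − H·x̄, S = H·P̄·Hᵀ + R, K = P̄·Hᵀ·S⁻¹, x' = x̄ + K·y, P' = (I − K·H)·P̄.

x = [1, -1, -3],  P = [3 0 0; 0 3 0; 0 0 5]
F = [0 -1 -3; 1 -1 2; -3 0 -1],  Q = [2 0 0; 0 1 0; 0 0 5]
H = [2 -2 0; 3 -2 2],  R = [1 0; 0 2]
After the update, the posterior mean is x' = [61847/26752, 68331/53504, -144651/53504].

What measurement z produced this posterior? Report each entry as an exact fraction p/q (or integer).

x̄ = F·x = [10, -4, 0]
P̄ = F·P·Fᵀ + Q = [50 -27 15; -27 27 -19; 15 -19 37]
S = H·P̄·Hᵀ + R = [525 814; 814 1364]
K = P̄·Hᵀ·S⁻¹ = [445/1216 -1253/26752; -295/2432 -2913/53504; -1593/2432 27073/53504]
x' − x̄ = [-205673/26752, 282347/53504, -144651/53504] = K·y
y = (KᵀK)⁻¹·Kᵀ·(x' − x̄) = [-26, -39]
z = y + H·x̄ = [-26, -39] + [28, 38] = [2, -1]

z = [2, -1]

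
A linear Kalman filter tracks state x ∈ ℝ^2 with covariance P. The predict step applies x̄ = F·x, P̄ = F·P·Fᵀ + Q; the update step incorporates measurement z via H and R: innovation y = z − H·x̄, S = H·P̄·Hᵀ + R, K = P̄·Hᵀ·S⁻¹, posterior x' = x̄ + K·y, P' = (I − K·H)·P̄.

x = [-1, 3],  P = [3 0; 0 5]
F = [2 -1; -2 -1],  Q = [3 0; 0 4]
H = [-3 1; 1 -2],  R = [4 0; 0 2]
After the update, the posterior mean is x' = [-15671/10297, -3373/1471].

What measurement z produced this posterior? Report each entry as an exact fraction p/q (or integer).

z = [2, 3]

x̄ = F·x = [-5, -1]
P̄ = F·P·Fᵀ + Q = [20 -7; -7 21]
S = H·P̄·Hᵀ + R = [247 -151; -151 134]
K = P̄·Hᵀ·S⁻¹ = [-3844/10297 -1719/10297; -253/1471 -823/1471]
x' − x̄ = [35814/10297, -1902/1471] = K·y
y = (KᵀK)⁻¹·Kᵀ·(x' − x̄) = [-12, 6]
z = y + H·x̄ = [-12, 6] + [14, -3] = [2, 3]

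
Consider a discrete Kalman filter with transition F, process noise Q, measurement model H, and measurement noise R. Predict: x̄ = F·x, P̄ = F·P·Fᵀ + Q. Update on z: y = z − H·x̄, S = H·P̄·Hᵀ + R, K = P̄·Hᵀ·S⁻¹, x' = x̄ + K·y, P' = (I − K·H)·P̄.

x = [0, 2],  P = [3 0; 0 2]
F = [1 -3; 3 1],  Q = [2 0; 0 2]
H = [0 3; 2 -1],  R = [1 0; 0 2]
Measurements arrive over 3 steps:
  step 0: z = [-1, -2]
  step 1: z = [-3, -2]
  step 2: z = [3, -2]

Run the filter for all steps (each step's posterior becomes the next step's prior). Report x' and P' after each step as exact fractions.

step 0: x' = [-33204/26015, -8708/26015], P' = [13422/26015 1414/26015; 1414/26015 2878/26015]
step 1: x' = [-65669/50735, -104521/101470], P' = [137651/304410 9853/202940; 9853/202940 44197/405880]
step 2: x' = [-26068368/207408265, 194084024/207408265], P' = [93653426/207408265 10009662/207408265; 10009662/207408265 22545654/207408265]

step 0: x̄ = F·x = [-6, 2]
step 0: P̄ = F·P·Fᵀ + Q = [23 3; 3 31]
step 0: y = z − H·x̄ = [-7, 12]
step 0: S = H·P̄·Hᵀ + R = [280 -75; -75 113]
step 0: K = P̄·Hᵀ·S⁻¹ = [4242/26015 2543/5203; 8634/26015 -5/5203]
step 0: x' = x̄ + K·y = [-33204/26015, -8708/26015]
step 0: P' = (I − K·H)·P̄ = [13422/26015 1414/26015; 1414/26015 2878/26015]
step 1: x̄ = F·x = [-1416/5203, -21664/5203]
step 1: P̄ = F·P·Fᵀ + Q = [16574/5203 4064/5203; 4064/5203 36838/5203]
step 1: y = z − H·x̄ = [49383/5203, -2658/473]
step 1: S = H·P̄·Hᵀ + R = [336745/5203 -7830/473; -7830/473 804/43]
step 1: K = P̄·Hᵀ·S⁻¹ = [29559/202940 104209/243528; 132591/405880 -957/162352]
step 1: x' = x̄ + K·y = [-65669/50735, -104521/101470]
step 1: P' = (I − K·H)·P̄ = [137651/304410 9853/202940; 9853/202940 44197/405880]
step 2: x̄ = F·x = [36445/20294, -99707/20294]
step 2: P̄ = F·P·Fᵀ + Q = [764899/243528 52073/81176; 52073/81176 525201/81176]
step 2: y = z − H·x̄ = [360003/20294, -213185/20294]
step 2: S = H·P̄·Hᵀ + R = [4807985/81176 -1263165/81176; -1263165/81176 4497379/243528]
step 2: K = P̄·Hᵀ·S⁻¹ = [30028986/207408265 17729719/41481653; 67636962/207408265 -252633/41481653]
step 2: x' = x̄ + K·y = [-26068368/207408265, 194084024/207408265]
step 2: P' = (I − K·H)·P̄ = [93653426/207408265 10009662/207408265; 10009662/207408265 22545654/207408265]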